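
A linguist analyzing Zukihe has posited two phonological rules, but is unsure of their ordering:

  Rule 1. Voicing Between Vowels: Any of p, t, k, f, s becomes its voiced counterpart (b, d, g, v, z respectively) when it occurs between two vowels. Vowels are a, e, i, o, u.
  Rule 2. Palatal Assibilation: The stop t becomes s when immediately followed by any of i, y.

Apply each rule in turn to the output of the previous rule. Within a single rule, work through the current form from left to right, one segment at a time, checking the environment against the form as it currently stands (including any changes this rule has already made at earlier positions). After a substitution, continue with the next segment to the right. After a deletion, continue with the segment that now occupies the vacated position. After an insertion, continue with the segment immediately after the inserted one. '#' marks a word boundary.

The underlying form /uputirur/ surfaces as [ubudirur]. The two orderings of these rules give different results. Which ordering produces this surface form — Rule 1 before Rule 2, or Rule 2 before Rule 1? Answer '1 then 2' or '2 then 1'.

Order 1 then 2:
  1 Voicing Between Vowels: [uputirur] → [ubudirur]
  2 Palatal Assibilation: no change — [ubudirur]
  result: [ubudirur]
Order 2 then 1:
  2 Palatal Assibilation: [uputirur] → [upusirur]
  1 Voicing Between Vowels: [upusirur] → [ubuzirur]
  result: [ubuzirur]

1 then 2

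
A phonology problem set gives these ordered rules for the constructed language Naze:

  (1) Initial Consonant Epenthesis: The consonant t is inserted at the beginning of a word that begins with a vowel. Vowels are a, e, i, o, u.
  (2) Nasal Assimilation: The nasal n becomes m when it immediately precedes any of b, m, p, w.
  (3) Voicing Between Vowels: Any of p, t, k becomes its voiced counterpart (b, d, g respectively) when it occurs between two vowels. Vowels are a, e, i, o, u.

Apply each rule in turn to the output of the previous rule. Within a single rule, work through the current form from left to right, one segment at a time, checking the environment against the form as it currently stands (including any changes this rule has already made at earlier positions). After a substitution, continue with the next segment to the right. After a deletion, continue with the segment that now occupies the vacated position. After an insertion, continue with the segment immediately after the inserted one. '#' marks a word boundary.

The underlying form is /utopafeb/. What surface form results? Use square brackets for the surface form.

(1) Initial Consonant Epenthesis: [utopafeb] → [tutopafeb]
(2) Nasal Assimilation: no change — [tutopafeb]
(3) Voicing Between Vowels: [tutopafeb] → [tudobafeb]

[tudobafeb]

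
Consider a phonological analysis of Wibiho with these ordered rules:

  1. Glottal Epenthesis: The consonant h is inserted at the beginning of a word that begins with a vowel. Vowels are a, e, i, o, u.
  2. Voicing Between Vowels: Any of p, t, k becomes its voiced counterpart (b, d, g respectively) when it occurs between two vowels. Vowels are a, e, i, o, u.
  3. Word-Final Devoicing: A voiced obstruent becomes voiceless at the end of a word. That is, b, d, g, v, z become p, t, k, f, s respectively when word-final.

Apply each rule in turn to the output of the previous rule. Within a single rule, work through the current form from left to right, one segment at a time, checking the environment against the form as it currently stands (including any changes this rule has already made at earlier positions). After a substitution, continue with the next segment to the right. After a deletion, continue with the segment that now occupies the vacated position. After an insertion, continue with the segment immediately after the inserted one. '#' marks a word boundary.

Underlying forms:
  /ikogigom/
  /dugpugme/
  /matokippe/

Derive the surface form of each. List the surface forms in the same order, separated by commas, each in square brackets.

/ikogigom/:
  1 Glottal Epenthesis: [ikogigom] → [hikogigom]
  2 Voicing Between Vowels: [hikogigom] → [higogigom]
  3 Word-Final Devoicing: no change — [higogigom]
/dugpugme/:
  1 Glottal Epenthesis: no change — [dugpugme]
  2 Voicing Between Vowels: no change — [dugpugme]
  3 Word-Final Devoicing: no change — [dugpugme]
/matokippe/:
  1 Glottal Epenthesis: no change — [matokippe]
  2 Voicing Between Vowels: [matokippe] → [madogippe]
  3 Word-Final Devoicing: no change — [madogippe]

[higogigom], [dugpugme], [madogippe]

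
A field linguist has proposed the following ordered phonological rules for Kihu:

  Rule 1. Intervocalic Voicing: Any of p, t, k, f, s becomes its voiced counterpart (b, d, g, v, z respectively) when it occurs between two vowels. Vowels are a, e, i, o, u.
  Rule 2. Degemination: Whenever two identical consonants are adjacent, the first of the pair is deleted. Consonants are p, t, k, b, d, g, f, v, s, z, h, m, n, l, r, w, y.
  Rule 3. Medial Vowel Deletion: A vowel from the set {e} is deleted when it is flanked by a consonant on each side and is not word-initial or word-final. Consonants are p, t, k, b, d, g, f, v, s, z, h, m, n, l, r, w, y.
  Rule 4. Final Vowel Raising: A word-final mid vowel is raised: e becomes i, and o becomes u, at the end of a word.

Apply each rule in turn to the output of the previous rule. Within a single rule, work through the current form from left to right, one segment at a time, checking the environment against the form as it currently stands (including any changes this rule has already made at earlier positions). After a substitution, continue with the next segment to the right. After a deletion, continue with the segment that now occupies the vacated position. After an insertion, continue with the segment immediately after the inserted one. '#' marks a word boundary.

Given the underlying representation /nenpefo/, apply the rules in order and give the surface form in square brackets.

[nnpvu]

Rule 1 Intervocalic Voicing: [nenpefo] → [nenpevo]
Rule 2 Degemination: no change — [nenpevo]
Rule 3 Medial Vowel Deletion: [nenpevo] → [nnpvo]
Rule 4 Final Vowel Raising: [nnpvo] → [nnpvu]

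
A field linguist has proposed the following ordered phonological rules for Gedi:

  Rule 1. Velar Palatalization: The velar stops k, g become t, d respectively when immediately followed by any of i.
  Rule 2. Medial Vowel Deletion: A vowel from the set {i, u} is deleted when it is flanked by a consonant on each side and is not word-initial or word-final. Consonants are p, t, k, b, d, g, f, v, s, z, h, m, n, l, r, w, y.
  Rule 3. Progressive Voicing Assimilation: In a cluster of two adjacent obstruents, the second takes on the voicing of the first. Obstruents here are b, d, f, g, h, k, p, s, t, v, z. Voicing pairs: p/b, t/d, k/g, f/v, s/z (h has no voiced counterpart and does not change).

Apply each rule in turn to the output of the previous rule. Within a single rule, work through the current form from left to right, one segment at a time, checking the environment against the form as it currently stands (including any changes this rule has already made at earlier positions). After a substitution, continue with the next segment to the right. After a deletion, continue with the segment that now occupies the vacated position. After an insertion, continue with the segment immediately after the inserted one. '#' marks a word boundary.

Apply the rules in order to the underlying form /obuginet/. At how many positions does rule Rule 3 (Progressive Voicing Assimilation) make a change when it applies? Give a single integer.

Rule 1 Velar Palatalization: [obuginet] → [obudinet]
Rule 2 Medial Vowel Deletion: [obudinet] → [obdnet]
Rule 3 Progressive Voicing Assimilation: no change — [obdnet]
Rule Rule 3 changed 0 position(s).

0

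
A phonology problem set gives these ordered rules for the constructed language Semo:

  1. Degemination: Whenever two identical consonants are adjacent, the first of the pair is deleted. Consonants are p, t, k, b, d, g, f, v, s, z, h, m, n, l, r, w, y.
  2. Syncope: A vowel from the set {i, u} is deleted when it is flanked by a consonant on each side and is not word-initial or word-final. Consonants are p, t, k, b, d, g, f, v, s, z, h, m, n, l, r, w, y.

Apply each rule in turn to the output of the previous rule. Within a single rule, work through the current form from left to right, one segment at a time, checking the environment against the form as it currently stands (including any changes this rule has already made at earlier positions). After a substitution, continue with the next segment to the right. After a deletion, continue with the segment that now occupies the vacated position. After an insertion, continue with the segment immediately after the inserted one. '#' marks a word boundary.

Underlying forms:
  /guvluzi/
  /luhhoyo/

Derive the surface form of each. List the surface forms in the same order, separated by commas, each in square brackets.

/guvluzi/:
  1 Degemination: no change — [guvluzi]
  2 Syncope: [guvluzi] → [gvlzi]
/luhhoyo/:
  1 Degemination: [luhhoyo] → [luhoyo]
  2 Syncope: [luhoyo] → [lhoyo]

[gvlzi], [lhoyo]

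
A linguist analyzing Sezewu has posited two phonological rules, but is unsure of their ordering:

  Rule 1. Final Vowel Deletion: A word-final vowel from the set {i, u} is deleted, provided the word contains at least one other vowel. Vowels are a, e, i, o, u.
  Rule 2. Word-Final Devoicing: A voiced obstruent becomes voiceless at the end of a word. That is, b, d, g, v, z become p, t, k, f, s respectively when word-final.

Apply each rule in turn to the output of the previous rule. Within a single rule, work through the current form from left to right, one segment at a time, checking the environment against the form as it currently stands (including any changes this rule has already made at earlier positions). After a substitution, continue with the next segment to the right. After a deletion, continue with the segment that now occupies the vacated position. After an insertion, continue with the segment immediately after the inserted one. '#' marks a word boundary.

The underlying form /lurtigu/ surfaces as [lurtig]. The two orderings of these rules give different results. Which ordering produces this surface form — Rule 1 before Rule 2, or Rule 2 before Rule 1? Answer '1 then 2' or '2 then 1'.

2 then 1

Order 1 then 2:
  1 Final Vowel Deletion: [lurtigu] → [lurtig]
  2 Word-Final Devoicing: [lurtig] → [lurtik]
  result: [lurtik]
Order 2 then 1:
  2 Word-Final Devoicing: no change — [lurtigu]
  1 Final Vowel Deletion: [lurtigu] → [lurtig]
  result: [lurtig]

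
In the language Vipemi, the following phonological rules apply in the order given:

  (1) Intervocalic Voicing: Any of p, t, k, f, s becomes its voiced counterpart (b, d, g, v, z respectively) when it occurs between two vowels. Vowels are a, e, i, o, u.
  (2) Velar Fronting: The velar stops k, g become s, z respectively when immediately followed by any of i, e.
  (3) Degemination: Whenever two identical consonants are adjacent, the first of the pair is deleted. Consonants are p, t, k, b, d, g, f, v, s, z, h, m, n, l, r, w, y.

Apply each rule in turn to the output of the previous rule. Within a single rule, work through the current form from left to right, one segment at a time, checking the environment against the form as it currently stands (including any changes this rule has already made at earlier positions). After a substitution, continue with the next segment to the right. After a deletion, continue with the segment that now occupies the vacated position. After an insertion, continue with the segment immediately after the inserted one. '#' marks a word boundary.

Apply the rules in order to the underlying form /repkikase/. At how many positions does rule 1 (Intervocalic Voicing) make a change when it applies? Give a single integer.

(1) Intervocalic Voicing: [repkikase] → [repkigaze]
(2) Velar Fronting: [repkigaze] → [repsigaze]
(3) Degemination: no change — [repsigaze]
Rule 1 changed 2 position(s).

2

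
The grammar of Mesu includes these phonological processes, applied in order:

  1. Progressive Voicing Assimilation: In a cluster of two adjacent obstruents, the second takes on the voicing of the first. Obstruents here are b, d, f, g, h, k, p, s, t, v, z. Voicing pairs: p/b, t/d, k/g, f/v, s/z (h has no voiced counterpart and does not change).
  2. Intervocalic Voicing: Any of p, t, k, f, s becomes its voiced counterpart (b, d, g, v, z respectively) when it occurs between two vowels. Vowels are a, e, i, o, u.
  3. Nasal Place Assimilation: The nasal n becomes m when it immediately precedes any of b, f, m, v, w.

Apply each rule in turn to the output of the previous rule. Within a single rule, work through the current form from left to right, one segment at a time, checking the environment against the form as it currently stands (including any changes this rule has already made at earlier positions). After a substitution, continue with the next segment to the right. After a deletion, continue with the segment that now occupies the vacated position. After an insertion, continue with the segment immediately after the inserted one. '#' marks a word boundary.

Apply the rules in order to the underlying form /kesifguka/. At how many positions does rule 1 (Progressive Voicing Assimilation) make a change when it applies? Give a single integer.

1 Progressive Voicing Assimilation: [kesifguka] → [kesifkuka]
2 Intervocalic Voicing: [kesifkuka] → [kezifkuga]
3 Nasal Place Assimilation: no change — [kezifkuga]
Rule 1 changed 1 position(s).

1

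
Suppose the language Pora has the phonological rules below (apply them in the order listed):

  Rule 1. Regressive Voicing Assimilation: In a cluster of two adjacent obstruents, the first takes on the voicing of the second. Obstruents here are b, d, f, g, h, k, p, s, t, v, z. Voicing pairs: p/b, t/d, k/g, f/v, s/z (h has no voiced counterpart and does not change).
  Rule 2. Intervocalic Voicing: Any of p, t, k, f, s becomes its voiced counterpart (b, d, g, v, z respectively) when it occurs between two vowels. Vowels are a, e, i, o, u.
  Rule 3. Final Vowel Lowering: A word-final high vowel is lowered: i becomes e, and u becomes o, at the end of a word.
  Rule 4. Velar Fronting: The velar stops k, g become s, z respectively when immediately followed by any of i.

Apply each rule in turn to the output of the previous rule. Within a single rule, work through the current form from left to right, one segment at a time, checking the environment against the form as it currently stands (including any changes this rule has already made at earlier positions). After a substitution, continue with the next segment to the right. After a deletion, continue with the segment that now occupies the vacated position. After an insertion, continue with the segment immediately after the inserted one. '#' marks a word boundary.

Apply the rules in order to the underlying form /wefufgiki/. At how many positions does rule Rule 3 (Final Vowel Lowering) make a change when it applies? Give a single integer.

Rule 1 Regressive Voicing Assimilation: [wefufgiki] → [wefuvgiki]
Rule 2 Intervocalic Voicing: [wefuvgiki] → [wevuvgigi]
Rule 3 Final Vowel Lowering: [wevuvgigi] → [wevuvgige]
Rule 4 Velar Fronting: [wevuvgige] → [wevuvzige]
Rule Rule 3 changed 1 position(s).

1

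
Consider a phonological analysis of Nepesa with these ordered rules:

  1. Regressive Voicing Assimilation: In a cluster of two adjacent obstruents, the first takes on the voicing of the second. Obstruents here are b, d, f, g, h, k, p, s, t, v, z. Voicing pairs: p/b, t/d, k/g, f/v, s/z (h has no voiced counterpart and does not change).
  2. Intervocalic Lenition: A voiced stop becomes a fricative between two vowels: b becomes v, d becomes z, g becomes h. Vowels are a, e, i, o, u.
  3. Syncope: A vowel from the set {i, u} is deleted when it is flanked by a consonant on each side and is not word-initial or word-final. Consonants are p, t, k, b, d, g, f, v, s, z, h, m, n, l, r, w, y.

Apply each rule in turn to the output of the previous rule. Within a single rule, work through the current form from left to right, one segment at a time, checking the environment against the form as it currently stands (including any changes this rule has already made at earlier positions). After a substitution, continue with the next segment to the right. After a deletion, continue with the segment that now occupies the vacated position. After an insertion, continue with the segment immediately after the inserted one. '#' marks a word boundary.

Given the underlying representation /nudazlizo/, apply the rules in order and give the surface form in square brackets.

[nzazlzo]

1 Regressive Voicing Assimilation: no change — [nudazlizo]
2 Intervocalic Lenition: [nudazlizo] → [nuzazlizo]
3 Syncope: [nuzazlizo] → [nzazlzo]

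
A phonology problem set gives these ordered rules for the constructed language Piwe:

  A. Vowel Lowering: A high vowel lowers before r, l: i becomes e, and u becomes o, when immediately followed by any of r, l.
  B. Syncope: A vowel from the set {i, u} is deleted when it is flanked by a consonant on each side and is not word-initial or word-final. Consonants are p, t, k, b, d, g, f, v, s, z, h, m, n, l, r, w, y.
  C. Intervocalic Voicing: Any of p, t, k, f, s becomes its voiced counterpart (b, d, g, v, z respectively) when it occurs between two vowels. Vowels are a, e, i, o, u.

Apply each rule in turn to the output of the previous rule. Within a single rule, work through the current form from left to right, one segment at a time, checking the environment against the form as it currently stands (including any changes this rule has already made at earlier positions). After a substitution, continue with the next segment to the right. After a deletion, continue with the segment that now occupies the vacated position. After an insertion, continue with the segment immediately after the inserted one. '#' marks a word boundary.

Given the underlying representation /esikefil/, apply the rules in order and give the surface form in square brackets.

A Vowel Lowering: [esikefil] → [esikefel]
B Syncope: [esikefel] → [eskefel]
C Intervocalic Voicing: [eskefel] → [eskevel]

[eskevel]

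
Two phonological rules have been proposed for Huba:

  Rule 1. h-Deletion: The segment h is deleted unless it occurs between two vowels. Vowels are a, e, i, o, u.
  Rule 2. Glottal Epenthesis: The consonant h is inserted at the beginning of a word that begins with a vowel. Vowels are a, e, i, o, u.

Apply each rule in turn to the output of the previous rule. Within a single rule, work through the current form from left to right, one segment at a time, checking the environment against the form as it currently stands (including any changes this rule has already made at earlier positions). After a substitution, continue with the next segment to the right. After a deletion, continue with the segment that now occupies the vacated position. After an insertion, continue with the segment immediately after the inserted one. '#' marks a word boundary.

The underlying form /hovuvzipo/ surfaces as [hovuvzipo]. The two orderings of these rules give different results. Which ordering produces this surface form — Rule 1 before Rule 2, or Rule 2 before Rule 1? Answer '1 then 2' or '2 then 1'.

1 then 2

Order 1 then 2:
  1 h-Deletion: [hovuvzipo] → [ovuvzipo]
  2 Glottal Epenthesis: [ovuvzipo] → [hovuvzipo]
  result: [hovuvzipo]
Order 2 then 1:
  2 Glottal Epenthesis: no change — [hovuvzipo]
  1 h-Deletion: [hovuvzipo] → [ovuvzipo]
  result: [ovuvzipo]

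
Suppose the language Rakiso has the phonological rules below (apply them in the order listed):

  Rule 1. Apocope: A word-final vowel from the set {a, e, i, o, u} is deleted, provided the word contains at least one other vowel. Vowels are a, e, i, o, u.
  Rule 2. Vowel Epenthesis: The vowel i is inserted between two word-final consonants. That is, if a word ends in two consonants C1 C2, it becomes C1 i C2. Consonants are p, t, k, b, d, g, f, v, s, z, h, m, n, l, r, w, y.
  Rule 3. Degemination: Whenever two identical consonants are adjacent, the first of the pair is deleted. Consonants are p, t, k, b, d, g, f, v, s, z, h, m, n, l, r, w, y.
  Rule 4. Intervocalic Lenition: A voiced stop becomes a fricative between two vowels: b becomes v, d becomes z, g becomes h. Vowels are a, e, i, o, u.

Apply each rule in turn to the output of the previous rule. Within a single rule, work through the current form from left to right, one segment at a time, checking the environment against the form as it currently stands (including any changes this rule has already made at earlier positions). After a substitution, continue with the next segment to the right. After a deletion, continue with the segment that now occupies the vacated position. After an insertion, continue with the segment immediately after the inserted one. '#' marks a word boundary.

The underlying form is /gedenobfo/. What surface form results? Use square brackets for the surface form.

[gezenovif]

Rule 1 Apocope: [gedenobfo] → [gedenobf]
Rule 2 Vowel Epenthesis: [gedenobf] → [gedenobif]
Rule 3 Degemination: no change — [gedenobif]
Rule 4 Intervocalic Lenition: [gedenobif] → [gezenovif]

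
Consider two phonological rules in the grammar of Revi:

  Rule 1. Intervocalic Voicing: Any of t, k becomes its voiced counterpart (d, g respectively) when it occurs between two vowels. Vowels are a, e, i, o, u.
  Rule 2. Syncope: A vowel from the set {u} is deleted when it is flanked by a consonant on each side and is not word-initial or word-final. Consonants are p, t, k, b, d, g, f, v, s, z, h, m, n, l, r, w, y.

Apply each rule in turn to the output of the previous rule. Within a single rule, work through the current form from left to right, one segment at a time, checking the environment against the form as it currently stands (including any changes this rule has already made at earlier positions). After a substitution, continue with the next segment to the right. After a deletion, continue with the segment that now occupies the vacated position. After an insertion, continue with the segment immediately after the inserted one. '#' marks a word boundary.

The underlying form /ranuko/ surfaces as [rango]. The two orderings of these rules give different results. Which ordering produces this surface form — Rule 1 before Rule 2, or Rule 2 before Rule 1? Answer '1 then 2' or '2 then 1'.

1 then 2

Order 1 then 2:
  1 Intervocalic Voicing: [ranuko] → [ranugo]
  2 Syncope: [ranugo] → [rango]
  result: [rango]
Order 2 then 1:
  2 Syncope: [ranuko] → [ranko]
  1 Intervocalic Voicing: no change — [ranko]
  result: [ranko]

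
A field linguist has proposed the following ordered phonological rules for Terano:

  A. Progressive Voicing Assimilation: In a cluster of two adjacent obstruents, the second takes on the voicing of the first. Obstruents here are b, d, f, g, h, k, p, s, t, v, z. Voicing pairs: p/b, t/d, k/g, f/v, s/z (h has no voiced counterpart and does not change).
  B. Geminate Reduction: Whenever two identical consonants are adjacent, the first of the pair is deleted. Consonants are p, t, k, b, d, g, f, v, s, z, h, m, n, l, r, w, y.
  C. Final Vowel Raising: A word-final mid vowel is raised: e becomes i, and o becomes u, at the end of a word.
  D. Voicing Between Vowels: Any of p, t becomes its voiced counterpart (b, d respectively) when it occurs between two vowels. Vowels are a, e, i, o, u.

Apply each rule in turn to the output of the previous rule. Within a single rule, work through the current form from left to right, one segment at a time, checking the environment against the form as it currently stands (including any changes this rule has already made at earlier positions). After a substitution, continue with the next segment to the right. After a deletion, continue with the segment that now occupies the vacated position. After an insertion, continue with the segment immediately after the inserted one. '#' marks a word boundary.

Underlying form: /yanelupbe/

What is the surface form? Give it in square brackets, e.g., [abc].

[yanelubi]

A Progressive Voicing Assimilation: [yanelupbe] → [yaneluppe]
B Geminate Reduction: [yaneluppe] → [yanelupe]
C Final Vowel Raising: [yanelupe] → [yanelupi]
D Voicing Between Vowels: [yanelupi] → [yanelubi]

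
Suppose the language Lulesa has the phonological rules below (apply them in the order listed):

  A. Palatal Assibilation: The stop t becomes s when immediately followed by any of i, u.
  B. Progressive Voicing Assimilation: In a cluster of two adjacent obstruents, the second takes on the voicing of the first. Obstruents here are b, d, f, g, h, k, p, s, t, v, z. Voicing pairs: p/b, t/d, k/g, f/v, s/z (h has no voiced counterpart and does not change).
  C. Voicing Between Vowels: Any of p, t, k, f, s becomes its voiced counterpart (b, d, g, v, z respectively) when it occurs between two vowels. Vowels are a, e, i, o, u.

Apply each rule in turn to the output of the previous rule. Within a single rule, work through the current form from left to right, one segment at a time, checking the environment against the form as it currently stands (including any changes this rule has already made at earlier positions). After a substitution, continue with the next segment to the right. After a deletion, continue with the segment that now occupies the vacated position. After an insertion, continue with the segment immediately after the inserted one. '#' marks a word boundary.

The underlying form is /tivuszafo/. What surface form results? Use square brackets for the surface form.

[sivussavo]

A Palatal Assibilation: [tivuszafo] → [sivuszafo]
B Progressive Voicing Assimilation: [sivuszafo] → [sivussafo]
C Voicing Between Vowels: [sivussafo] → [sivussavo]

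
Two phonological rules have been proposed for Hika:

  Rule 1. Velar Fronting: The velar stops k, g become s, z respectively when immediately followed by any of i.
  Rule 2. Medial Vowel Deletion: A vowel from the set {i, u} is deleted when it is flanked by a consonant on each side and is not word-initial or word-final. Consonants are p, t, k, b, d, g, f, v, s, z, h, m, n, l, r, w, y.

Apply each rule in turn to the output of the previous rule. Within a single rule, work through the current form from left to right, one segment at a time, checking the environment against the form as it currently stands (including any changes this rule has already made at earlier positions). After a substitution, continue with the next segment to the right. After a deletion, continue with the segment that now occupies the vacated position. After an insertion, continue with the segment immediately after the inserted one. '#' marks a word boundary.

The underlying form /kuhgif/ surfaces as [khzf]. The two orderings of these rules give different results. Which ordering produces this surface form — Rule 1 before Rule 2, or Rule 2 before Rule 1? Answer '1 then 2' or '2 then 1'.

1 then 2

Order 1 then 2:
  1 Velar Fronting: [kuhgif] → [kuhzif]
  2 Medial Vowel Deletion: [kuhzif] → [khzf]
  result: [khzf]
Order 2 then 1:
  2 Medial Vowel Deletion: [kuhgif] → [khgf]
  1 Velar Fronting: no change — [khgf]
  result: [khgf]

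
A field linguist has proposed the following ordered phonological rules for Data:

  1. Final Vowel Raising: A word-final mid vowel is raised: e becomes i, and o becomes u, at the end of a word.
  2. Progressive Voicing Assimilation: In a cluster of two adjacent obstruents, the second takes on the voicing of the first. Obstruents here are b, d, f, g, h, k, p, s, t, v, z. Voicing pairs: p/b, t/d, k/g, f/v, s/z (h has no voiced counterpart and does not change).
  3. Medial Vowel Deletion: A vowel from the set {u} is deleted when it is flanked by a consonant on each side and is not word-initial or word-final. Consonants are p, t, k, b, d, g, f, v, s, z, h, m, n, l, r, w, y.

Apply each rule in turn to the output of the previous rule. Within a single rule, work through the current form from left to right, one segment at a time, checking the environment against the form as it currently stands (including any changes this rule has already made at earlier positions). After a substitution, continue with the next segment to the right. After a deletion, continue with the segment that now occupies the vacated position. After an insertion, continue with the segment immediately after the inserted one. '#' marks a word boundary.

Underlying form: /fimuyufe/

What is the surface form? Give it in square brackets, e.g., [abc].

[fimyfi]

1 Final Vowel Raising: [fimuyufe] → [fimuyufi]
2 Progressive Voicing Assimilation: no change — [fimuyufi]
3 Medial Vowel Deletion: [fimuyufi] → [fimyfi]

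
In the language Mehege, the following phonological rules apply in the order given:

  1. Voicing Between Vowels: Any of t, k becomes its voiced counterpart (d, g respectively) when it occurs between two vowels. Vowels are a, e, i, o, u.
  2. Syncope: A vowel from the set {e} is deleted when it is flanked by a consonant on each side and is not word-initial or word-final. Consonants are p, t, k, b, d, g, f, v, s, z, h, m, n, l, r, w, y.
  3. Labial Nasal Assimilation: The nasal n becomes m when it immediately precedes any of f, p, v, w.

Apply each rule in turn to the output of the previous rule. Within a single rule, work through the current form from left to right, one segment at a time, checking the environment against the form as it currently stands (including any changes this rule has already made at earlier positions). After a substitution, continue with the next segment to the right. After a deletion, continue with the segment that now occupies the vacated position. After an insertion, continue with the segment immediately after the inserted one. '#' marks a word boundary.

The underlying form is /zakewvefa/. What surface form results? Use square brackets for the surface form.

1 Voicing Between Vowels: [zakewvefa] → [zagewvefa]
2 Syncope: [zagewvefa] → [zagwvfa]
3 Labial Nasal Assimilation: no change — [zagwvfa]

[zagwvfa]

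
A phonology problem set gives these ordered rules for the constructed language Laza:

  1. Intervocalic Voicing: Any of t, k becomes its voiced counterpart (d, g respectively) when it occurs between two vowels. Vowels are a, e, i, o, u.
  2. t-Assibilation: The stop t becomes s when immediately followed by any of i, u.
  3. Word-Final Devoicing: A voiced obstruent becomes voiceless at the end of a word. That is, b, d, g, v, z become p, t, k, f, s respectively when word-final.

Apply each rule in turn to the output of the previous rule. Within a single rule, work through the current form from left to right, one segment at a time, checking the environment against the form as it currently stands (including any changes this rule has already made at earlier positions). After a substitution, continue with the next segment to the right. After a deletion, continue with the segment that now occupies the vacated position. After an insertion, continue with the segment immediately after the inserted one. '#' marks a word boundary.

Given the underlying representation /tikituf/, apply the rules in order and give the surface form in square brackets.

1 Intervocalic Voicing: [tikituf] → [tigiduf]
2 t-Assibilation: [tigiduf] → [sigiduf]
3 Word-Final Devoicing: no change — [sigiduf]

[sigiduf]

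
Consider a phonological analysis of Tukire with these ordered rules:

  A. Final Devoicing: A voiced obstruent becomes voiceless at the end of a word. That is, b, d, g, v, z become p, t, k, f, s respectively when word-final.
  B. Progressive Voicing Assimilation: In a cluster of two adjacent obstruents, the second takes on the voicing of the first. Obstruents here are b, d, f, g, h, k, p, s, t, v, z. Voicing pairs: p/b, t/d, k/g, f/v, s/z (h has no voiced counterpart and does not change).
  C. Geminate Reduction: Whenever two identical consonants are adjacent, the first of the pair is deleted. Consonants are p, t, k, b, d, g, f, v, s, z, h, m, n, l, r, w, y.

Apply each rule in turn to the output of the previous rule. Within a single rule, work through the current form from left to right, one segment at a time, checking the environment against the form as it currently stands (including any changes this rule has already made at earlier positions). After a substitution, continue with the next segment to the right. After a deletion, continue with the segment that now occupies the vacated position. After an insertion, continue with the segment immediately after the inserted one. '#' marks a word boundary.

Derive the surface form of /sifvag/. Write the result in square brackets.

A Final Devoicing: [sifvag] → [sifvak]
B Progressive Voicing Assimilation: [sifvak] → [siffak]
C Geminate Reduction: [siffak] → [sifak]

[sifak]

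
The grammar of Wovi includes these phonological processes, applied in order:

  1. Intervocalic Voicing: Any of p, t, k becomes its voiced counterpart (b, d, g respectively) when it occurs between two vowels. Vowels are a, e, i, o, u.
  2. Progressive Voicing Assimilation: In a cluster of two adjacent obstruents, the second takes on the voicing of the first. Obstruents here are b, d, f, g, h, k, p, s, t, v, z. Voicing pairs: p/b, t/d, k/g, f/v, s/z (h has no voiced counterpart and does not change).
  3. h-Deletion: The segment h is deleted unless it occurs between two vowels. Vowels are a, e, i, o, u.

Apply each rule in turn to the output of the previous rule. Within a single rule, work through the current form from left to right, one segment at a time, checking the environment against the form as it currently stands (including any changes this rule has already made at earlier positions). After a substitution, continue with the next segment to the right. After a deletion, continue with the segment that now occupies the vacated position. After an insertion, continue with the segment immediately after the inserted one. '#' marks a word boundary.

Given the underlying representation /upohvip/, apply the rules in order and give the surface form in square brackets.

[ubofip]

1 Intervocalic Voicing: [upohvip] → [ubohvip]
2 Progressive Voicing Assimilation: [ubohvip] → [ubohfip]
3 h-Deletion: [ubohfip] → [ubofip]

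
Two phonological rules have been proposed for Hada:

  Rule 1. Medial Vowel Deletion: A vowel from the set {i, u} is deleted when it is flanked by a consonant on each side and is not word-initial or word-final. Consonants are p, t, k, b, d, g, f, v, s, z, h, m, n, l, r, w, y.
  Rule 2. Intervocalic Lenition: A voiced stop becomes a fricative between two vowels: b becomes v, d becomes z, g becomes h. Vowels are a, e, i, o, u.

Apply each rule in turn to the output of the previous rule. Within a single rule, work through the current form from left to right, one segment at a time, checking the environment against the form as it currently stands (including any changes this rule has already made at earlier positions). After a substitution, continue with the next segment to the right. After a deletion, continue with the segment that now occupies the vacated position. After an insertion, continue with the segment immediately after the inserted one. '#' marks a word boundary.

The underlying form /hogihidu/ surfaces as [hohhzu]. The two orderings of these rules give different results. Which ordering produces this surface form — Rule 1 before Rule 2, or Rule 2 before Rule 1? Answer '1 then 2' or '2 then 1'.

Order 1 then 2:
  1 Medial Vowel Deletion: [hogihidu] → [hoghdu]
  2 Intervocalic Lenition: no change — [hoghdu]
  result: [hoghdu]
Order 2 then 1:
  2 Intervocalic Lenition: [hogihidu] → [hohihizu]
  1 Medial Vowel Deletion: [hohihizu] → [hohhzu]
  result: [hohhzu]

2 then 1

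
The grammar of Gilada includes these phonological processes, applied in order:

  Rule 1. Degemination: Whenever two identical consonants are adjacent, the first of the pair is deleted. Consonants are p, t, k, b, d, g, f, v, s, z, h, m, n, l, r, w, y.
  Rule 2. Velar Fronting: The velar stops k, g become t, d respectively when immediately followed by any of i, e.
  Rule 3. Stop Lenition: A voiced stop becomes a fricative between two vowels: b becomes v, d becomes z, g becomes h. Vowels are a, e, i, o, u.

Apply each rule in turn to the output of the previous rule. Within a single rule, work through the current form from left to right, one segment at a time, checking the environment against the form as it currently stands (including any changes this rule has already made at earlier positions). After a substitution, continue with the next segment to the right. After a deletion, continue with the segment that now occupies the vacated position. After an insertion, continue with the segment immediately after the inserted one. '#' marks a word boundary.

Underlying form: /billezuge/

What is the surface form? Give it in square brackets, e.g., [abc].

[bilezuze]

Rule 1 Degemination: [billezuge] → [bilezuge]
Rule 2 Velar Fronting: [bilezuge] → [bilezude]
Rule 3 Stop Lenition: [bilezude] → [bilezuze]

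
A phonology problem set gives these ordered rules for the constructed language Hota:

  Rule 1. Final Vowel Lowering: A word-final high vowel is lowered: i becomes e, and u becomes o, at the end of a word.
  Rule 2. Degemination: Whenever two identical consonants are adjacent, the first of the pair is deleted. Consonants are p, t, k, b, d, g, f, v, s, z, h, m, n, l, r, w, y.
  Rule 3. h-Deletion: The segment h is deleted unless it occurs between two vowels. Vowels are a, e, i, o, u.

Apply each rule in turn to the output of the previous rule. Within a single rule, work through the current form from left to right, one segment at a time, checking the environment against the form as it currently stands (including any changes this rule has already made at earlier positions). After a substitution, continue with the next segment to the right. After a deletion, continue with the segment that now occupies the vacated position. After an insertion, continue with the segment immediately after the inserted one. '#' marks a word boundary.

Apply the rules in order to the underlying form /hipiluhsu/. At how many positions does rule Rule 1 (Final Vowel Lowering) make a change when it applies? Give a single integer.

1

Rule 1 Final Vowel Lowering: [hipiluhsu] → [hipiluhso]
Rule 2 Degemination: no change — [hipiluhso]
Rule 3 h-Deletion: [hipiluhso] → [ipiluso]
Rule Rule 1 changed 1 position(s).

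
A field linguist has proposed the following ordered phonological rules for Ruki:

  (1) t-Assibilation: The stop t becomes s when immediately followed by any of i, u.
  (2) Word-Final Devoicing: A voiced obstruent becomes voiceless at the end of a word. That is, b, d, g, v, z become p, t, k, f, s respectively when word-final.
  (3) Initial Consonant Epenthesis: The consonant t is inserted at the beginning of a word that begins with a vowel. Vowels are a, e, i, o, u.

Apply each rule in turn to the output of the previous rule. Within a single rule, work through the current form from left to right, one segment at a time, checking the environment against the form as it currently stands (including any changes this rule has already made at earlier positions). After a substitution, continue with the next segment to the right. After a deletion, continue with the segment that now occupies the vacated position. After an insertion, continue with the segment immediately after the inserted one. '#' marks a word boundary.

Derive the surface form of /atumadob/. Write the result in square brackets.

[tasumadop]

(1) t-Assibilation: [atumadob] → [asumadob]
(2) Word-Final Devoicing: [asumadob] → [asumadop]
(3) Initial Consonant Epenthesis: [asumadop] → [tasumadop]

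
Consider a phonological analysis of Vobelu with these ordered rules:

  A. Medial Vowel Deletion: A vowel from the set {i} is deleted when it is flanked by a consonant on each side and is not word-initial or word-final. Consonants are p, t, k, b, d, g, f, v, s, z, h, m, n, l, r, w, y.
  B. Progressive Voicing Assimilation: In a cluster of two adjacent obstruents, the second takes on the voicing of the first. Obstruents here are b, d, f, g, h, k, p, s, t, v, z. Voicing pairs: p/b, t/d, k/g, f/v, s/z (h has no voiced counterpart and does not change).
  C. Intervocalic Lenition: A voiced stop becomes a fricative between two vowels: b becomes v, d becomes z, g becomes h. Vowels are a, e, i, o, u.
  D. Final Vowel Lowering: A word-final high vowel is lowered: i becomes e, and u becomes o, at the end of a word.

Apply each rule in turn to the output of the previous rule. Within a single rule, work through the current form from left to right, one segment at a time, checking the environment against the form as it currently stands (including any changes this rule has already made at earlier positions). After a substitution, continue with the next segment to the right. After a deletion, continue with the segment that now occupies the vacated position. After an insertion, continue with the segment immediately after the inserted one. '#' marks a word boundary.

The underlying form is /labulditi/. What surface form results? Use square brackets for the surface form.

[lavuldde]

A Medial Vowel Deletion: [labulditi] → [labuldti]
B Progressive Voicing Assimilation: [labuldti] → [labulddi]
C Intervocalic Lenition: [labulddi] → [lavulddi]
D Final Vowel Lowering: [lavulddi] → [lavuldde]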